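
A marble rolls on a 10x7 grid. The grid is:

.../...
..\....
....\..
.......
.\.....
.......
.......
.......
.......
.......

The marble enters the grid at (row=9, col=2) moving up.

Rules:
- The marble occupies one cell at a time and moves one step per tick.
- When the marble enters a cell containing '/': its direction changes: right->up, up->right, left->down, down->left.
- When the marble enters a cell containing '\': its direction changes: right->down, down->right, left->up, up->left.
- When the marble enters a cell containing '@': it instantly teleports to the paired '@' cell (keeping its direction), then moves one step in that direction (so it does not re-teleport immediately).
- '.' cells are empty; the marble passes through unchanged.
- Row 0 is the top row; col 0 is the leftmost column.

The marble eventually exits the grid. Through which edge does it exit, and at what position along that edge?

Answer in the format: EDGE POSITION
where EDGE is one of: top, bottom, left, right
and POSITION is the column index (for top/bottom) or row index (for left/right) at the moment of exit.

Step 1: enter (9,2), '.' pass, move up to (8,2)
Step 2: enter (8,2), '.' pass, move up to (7,2)
Step 3: enter (7,2), '.' pass, move up to (6,2)
Step 4: enter (6,2), '.' pass, move up to (5,2)
Step 5: enter (5,2), '.' pass, move up to (4,2)
Step 6: enter (4,2), '.' pass, move up to (3,2)
Step 7: enter (3,2), '.' pass, move up to (2,2)
Step 8: enter (2,2), '.' pass, move up to (1,2)
Step 9: enter (1,2), '\' deflects up->left, move left to (1,1)
Step 10: enter (1,1), '.' pass, move left to (1,0)
Step 11: enter (1,0), '.' pass, move left to (1,-1)
Step 12: at (1,-1) — EXIT via left edge, pos 1

Answer: left 1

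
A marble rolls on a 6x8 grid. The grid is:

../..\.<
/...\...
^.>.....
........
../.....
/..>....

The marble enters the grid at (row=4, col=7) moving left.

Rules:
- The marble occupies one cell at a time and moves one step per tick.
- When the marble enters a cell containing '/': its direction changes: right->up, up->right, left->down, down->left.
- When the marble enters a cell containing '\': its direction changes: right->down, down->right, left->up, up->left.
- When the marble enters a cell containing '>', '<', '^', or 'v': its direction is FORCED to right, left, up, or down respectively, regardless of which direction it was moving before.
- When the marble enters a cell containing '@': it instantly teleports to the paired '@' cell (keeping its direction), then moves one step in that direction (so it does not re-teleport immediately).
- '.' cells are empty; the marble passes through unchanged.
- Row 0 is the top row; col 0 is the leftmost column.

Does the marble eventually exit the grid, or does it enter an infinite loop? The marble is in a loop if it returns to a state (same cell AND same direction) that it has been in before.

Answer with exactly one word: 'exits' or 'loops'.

Answer: exits

Derivation:
Step 1: enter (4,7), '.' pass, move left to (4,6)
Step 2: enter (4,6), '.' pass, move left to (4,5)
Step 3: enter (4,5), '.' pass, move left to (4,4)
Step 4: enter (4,4), '.' pass, move left to (4,3)
Step 5: enter (4,3), '.' pass, move left to (4,2)
Step 6: enter (4,2), '/' deflects left->down, move down to (5,2)
Step 7: enter (5,2), '.' pass, move down to (6,2)
Step 8: at (6,2) — EXIT via bottom edge, pos 2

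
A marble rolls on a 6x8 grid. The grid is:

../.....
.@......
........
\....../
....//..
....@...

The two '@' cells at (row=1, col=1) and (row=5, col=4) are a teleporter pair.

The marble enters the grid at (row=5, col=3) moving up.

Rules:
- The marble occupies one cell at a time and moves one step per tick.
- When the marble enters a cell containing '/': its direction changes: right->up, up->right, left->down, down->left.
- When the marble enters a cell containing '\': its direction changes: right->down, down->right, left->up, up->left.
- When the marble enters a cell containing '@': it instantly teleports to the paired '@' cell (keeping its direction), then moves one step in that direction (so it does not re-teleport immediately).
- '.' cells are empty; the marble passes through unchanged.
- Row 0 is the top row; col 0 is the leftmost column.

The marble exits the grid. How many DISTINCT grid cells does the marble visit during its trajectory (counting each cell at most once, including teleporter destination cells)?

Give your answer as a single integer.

Step 1: enter (5,3), '.' pass, move up to (4,3)
Step 2: enter (4,3), '.' pass, move up to (3,3)
Step 3: enter (3,3), '.' pass, move up to (2,3)
Step 4: enter (2,3), '.' pass, move up to (1,3)
Step 5: enter (1,3), '.' pass, move up to (0,3)
Step 6: enter (0,3), '.' pass, move up to (-1,3)
Step 7: at (-1,3) — EXIT via top edge, pos 3
Distinct cells visited: 6 (path length 6)

Answer: 6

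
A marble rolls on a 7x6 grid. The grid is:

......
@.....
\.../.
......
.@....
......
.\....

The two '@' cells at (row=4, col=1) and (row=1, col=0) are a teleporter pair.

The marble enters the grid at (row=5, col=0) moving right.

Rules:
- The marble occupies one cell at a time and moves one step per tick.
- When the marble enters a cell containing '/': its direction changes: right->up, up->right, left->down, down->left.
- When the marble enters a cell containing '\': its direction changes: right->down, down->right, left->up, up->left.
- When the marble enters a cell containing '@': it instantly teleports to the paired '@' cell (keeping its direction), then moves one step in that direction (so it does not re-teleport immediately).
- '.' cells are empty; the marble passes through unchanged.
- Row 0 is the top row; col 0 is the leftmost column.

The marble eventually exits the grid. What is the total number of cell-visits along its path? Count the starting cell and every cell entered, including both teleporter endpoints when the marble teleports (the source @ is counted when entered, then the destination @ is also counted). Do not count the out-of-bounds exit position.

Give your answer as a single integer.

Answer: 6

Derivation:
Step 1: enter (5,0), '.' pass, move right to (5,1)
Step 2: enter (5,1), '.' pass, move right to (5,2)
Step 3: enter (5,2), '.' pass, move right to (5,3)
Step 4: enter (5,3), '.' pass, move right to (5,4)
Step 5: enter (5,4), '.' pass, move right to (5,5)
Step 6: enter (5,5), '.' pass, move right to (5,6)
Step 7: at (5,6) — EXIT via right edge, pos 5
Path length (cell visits): 6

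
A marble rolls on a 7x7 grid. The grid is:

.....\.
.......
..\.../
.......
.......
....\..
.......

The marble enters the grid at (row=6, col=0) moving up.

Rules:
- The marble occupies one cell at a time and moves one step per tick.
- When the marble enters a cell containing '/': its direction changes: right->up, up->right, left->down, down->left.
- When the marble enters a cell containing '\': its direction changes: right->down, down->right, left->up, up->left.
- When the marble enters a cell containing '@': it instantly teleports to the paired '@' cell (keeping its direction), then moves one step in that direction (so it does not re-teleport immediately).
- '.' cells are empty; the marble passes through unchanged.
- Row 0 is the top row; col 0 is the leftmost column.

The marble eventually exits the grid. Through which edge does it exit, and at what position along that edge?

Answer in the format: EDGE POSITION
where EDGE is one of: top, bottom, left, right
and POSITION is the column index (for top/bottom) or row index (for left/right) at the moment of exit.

Step 1: enter (6,0), '.' pass, move up to (5,0)
Step 2: enter (5,0), '.' pass, move up to (4,0)
Step 3: enter (4,0), '.' pass, move up to (3,0)
Step 4: enter (3,0), '.' pass, move up to (2,0)
Step 5: enter (2,0), '.' pass, move up to (1,0)
Step 6: enter (1,0), '.' pass, move up to (0,0)
Step 7: enter (0,0), '.' pass, move up to (-1,0)
Step 8: at (-1,0) — EXIT via top edge, pos 0

Answer: top 0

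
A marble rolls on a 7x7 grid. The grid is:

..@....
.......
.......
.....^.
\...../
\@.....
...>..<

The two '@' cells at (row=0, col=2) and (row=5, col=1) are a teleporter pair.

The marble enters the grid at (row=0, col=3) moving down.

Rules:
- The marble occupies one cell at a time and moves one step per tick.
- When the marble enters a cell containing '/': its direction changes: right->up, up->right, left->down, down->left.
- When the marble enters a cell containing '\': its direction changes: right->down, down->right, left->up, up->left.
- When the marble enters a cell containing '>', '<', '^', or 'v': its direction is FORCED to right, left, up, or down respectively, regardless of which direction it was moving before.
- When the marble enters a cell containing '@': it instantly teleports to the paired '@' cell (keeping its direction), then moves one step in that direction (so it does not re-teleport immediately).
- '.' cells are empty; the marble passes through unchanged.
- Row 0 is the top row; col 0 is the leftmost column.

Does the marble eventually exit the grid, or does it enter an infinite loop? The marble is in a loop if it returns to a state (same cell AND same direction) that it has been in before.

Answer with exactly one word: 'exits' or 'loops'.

Answer: loops

Derivation:
Step 1: enter (0,3), '.' pass, move down to (1,3)
Step 2: enter (1,3), '.' pass, move down to (2,3)
Step 3: enter (2,3), '.' pass, move down to (3,3)
Step 4: enter (3,3), '.' pass, move down to (4,3)
Step 5: enter (4,3), '.' pass, move down to (5,3)
Step 6: enter (5,3), '.' pass, move down to (6,3)
Step 7: enter (6,3), '>' forces down->right, move right to (6,4)
Step 8: enter (6,4), '.' pass, move right to (6,5)
Step 9: enter (6,5), '.' pass, move right to (6,6)
Step 10: enter (6,6), '<' forces right->left, move left to (6,5)
Step 11: enter (6,5), '.' pass, move left to (6,4)
Step 12: enter (6,4), '.' pass, move left to (6,3)
Step 13: enter (6,3), '>' forces left->right, move right to (6,4)
Step 14: at (6,4) dir=right — LOOP DETECTED (seen before)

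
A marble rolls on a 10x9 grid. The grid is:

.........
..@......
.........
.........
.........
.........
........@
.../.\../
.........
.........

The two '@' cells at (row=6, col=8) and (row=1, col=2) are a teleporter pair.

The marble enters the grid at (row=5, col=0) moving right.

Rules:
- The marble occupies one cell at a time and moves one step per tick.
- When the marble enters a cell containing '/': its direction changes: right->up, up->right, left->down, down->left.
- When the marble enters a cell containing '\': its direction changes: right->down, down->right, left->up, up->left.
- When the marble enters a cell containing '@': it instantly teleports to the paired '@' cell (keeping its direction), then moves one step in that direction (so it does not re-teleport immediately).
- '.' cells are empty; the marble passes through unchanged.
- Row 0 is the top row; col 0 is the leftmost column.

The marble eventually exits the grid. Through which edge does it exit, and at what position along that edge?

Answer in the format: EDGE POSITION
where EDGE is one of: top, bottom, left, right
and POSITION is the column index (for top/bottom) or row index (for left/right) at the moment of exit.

Answer: right 5

Derivation:
Step 1: enter (5,0), '.' pass, move right to (5,1)
Step 2: enter (5,1), '.' pass, move right to (5,2)
Step 3: enter (5,2), '.' pass, move right to (5,3)
Step 4: enter (5,3), '.' pass, move right to (5,4)
Step 5: enter (5,4), '.' pass, move right to (5,5)
Step 6: enter (5,5), '.' pass, move right to (5,6)
Step 7: enter (5,6), '.' pass, move right to (5,7)
Step 8: enter (5,7), '.' pass, move right to (5,8)
Step 9: enter (5,8), '.' pass, move right to (5,9)
Step 10: at (5,9) — EXIT via right edge, pos 5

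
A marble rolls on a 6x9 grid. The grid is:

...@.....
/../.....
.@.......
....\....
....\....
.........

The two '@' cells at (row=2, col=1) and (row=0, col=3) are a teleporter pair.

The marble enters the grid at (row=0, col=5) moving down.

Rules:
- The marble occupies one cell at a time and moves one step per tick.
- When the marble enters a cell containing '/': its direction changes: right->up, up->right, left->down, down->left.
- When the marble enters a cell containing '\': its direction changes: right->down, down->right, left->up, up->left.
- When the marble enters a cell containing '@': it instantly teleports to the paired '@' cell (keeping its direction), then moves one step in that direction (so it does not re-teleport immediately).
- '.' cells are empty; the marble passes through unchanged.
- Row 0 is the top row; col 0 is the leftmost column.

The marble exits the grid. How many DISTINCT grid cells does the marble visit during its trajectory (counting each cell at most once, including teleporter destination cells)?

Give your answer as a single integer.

Answer: 6

Derivation:
Step 1: enter (0,5), '.' pass, move down to (1,5)
Step 2: enter (1,5), '.' pass, move down to (2,5)
Step 3: enter (2,5), '.' pass, move down to (3,5)
Step 4: enter (3,5), '.' pass, move down to (4,5)
Step 5: enter (4,5), '.' pass, move down to (5,5)
Step 6: enter (5,5), '.' pass, move down to (6,5)
Step 7: at (6,5) — EXIT via bottom edge, pos 5
Distinct cells visited: 6 (path length 6)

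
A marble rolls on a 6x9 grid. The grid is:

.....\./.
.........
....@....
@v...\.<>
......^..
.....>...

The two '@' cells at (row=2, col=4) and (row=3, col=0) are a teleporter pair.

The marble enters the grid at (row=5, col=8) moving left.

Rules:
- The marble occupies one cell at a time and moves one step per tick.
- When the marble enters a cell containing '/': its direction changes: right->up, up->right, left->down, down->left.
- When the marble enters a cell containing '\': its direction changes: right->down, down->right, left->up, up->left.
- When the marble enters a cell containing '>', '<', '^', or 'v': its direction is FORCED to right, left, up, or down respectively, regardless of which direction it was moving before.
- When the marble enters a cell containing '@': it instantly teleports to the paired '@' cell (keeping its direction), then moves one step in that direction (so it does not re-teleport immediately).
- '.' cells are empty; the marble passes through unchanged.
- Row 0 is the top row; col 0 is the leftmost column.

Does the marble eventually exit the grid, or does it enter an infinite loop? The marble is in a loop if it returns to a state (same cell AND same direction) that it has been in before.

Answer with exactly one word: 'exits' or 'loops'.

Step 1: enter (5,8), '.' pass, move left to (5,7)
Step 2: enter (5,7), '.' pass, move left to (5,6)
Step 3: enter (5,6), '.' pass, move left to (5,5)
Step 4: enter (5,5), '>' forces left->right, move right to (5,6)
Step 5: enter (5,6), '.' pass, move right to (5,7)
Step 6: enter (5,7), '.' pass, move right to (5,8)
Step 7: enter (5,8), '.' pass, move right to (5,9)
Step 8: at (5,9) — EXIT via right edge, pos 5

Answer: exits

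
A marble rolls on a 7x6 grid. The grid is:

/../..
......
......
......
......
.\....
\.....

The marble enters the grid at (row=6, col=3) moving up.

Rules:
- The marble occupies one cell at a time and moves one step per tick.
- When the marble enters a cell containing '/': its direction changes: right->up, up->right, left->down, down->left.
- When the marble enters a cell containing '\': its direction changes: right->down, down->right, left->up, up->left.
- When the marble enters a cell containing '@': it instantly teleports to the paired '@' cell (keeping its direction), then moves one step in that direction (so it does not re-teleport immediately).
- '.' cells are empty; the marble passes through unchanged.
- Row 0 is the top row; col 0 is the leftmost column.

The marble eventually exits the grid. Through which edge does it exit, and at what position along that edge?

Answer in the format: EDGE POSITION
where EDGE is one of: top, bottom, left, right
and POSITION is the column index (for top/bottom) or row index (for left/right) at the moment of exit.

Step 1: enter (6,3), '.' pass, move up to (5,3)
Step 2: enter (5,3), '.' pass, move up to (4,3)
Step 3: enter (4,3), '.' pass, move up to (3,3)
Step 4: enter (3,3), '.' pass, move up to (2,3)
Step 5: enter (2,3), '.' pass, move up to (1,3)
Step 6: enter (1,3), '.' pass, move up to (0,3)
Step 7: enter (0,3), '/' deflects up->right, move right to (0,4)
Step 8: enter (0,4), '.' pass, move right to (0,5)
Step 9: enter (0,5), '.' pass, move right to (0,6)
Step 10: at (0,6) — EXIT via right edge, pos 0

Answer: right 0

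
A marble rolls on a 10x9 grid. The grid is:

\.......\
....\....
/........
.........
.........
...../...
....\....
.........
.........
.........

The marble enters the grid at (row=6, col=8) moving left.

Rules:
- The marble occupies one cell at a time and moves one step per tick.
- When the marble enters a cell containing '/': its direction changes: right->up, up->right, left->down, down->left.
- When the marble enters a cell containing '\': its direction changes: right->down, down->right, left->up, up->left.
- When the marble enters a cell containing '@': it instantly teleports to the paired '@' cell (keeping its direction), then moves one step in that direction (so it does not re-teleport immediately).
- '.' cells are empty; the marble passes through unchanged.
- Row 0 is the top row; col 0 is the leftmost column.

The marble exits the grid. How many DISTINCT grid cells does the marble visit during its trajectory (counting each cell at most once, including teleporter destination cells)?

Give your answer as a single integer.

Answer: 14

Derivation:
Step 1: enter (6,8), '.' pass, move left to (6,7)
Step 2: enter (6,7), '.' pass, move left to (6,6)
Step 3: enter (6,6), '.' pass, move left to (6,5)
Step 4: enter (6,5), '.' pass, move left to (6,4)
Step 5: enter (6,4), '\' deflects left->up, move up to (5,4)
Step 6: enter (5,4), '.' pass, move up to (4,4)
Step 7: enter (4,4), '.' pass, move up to (3,4)
Step 8: enter (3,4), '.' pass, move up to (2,4)
Step 9: enter (2,4), '.' pass, move up to (1,4)
Step 10: enter (1,4), '\' deflects up->left, move left to (1,3)
Step 11: enter (1,3), '.' pass, move left to (1,2)
Step 12: enter (1,2), '.' pass, move left to (1,1)
Step 13: enter (1,1), '.' pass, move left to (1,0)
Step 14: enter (1,0), '.' pass, move left to (1,-1)
Step 15: at (1,-1) — EXIT via left edge, pos 1
Distinct cells visited: 14 (path length 14)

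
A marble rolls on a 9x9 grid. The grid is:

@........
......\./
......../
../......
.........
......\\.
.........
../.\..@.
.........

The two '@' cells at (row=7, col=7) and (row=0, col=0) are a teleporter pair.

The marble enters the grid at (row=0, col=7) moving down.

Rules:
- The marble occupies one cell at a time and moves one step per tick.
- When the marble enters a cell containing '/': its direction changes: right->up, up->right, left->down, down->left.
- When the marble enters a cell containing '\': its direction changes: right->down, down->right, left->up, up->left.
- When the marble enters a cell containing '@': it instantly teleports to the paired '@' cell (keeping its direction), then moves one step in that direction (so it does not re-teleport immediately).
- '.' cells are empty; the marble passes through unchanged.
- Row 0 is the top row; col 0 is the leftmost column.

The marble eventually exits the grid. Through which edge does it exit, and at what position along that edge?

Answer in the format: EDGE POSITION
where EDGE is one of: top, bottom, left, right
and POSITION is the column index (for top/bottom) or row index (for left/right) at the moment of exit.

Answer: right 5

Derivation:
Step 1: enter (0,7), '.' pass, move down to (1,7)
Step 2: enter (1,7), '.' pass, move down to (2,7)
Step 3: enter (2,7), '.' pass, move down to (3,7)
Step 4: enter (3,7), '.' pass, move down to (4,7)
Step 5: enter (4,7), '.' pass, move down to (5,7)
Step 6: enter (5,7), '\' deflects down->right, move right to (5,8)
Step 7: enter (5,8), '.' pass, move right to (5,9)
Step 8: at (5,9) — EXIT via right edge, pos 5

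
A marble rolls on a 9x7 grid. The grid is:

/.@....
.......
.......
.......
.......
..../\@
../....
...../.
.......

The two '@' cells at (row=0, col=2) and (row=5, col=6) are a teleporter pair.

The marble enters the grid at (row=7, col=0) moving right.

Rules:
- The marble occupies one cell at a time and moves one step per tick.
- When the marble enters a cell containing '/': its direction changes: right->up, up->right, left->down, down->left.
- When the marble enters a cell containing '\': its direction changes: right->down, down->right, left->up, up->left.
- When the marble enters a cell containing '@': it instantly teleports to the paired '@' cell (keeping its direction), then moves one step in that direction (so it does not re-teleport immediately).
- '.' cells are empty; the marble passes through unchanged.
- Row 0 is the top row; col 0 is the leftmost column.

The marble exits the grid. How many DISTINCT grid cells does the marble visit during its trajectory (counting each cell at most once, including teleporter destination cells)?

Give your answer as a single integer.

Step 1: enter (7,0), '.' pass, move right to (7,1)
Step 2: enter (7,1), '.' pass, move right to (7,2)
Step 3: enter (7,2), '.' pass, move right to (7,3)
Step 4: enter (7,3), '.' pass, move right to (7,4)
Step 5: enter (7,4), '.' pass, move right to (7,5)
Step 6: enter (7,5), '/' deflects right->up, move up to (6,5)
Step 7: enter (6,5), '.' pass, move up to (5,5)
Step 8: enter (5,5), '\' deflects up->left, move left to (5,4)
Step 9: enter (5,4), '/' deflects left->down, move down to (6,4)
Step 10: enter (6,4), '.' pass, move down to (7,4)
Step 11: enter (7,4), '.' pass, move down to (8,4)
Step 12: enter (8,4), '.' pass, move down to (9,4)
Step 13: at (9,4) — EXIT via bottom edge, pos 4
Distinct cells visited: 11 (path length 12)

Answer: 11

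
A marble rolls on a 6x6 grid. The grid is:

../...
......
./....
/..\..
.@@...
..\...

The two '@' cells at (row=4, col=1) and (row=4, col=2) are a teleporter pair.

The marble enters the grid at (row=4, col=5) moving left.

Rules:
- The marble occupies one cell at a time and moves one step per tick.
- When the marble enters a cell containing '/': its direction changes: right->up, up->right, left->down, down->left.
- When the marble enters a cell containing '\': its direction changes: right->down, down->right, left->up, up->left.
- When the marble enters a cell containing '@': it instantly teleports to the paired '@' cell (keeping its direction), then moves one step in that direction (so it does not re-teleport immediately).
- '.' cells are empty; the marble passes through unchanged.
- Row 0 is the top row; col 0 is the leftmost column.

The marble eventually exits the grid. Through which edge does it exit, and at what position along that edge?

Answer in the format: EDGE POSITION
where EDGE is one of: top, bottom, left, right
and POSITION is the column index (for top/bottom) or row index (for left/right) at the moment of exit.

Step 1: enter (4,5), '.' pass, move left to (4,4)
Step 2: enter (4,4), '.' pass, move left to (4,3)
Step 3: enter (4,3), '.' pass, move left to (4,2)
Step 4: enter (4,2), '@' teleport (4,2)->(4,1), also enter (4,1), move left to (4,0)
Step 5: enter (4,0), '.' pass, move left to (4,-1)
Step 6: at (4,-1) — EXIT via left edge, pos 4

Answer: left 4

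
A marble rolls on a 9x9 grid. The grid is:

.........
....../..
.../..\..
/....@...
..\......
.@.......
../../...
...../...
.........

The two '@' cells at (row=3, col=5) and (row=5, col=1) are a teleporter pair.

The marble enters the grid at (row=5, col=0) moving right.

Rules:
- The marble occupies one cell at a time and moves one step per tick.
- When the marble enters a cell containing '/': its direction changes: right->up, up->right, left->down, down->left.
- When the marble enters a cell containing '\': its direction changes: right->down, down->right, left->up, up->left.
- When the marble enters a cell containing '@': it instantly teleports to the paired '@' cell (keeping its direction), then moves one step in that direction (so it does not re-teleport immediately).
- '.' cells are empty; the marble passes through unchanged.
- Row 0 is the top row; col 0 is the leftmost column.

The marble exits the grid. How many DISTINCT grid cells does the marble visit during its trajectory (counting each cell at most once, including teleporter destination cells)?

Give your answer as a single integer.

Step 1: enter (5,0), '.' pass, move right to (5,1)
Step 2: enter (5,1), '@' teleport (5,1)->(3,5), also enter (3,5), move right to (3,6)
Step 3: enter (3,6), '.' pass, move right to (3,7)
Step 4: enter (3,7), '.' pass, move right to (3,8)
Step 5: enter (3,8), '.' pass, move right to (3,9)
Step 6: at (3,9) — EXIT via right edge, pos 3
Distinct cells visited: 6 (path length 6)

Answer: 6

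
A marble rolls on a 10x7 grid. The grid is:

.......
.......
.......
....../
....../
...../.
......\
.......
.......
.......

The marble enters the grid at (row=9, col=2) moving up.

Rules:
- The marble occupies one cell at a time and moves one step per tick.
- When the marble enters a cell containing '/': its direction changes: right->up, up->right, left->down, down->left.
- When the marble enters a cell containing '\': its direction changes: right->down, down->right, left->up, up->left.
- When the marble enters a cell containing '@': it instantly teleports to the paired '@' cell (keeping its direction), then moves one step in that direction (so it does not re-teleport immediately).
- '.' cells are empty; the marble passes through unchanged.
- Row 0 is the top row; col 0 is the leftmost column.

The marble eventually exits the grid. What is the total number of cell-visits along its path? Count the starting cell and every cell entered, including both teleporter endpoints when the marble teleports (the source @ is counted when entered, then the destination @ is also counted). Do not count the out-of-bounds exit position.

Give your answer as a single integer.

Step 1: enter (9,2), '.' pass, move up to (8,2)
Step 2: enter (8,2), '.' pass, move up to (7,2)
Step 3: enter (7,2), '.' pass, move up to (6,2)
Step 4: enter (6,2), '.' pass, move up to (5,2)
Step 5: enter (5,2), '.' pass, move up to (4,2)
Step 6: enter (4,2), '.' pass, move up to (3,2)
Step 7: enter (3,2), '.' pass, move up to (2,2)
Step 8: enter (2,2), '.' pass, move up to (1,2)
Step 9: enter (1,2), '.' pass, move up to (0,2)
Step 10: enter (0,2), '.' pass, move up to (-1,2)
Step 11: at (-1,2) — EXIT via top edge, pos 2
Path length (cell visits): 10

Answer: 10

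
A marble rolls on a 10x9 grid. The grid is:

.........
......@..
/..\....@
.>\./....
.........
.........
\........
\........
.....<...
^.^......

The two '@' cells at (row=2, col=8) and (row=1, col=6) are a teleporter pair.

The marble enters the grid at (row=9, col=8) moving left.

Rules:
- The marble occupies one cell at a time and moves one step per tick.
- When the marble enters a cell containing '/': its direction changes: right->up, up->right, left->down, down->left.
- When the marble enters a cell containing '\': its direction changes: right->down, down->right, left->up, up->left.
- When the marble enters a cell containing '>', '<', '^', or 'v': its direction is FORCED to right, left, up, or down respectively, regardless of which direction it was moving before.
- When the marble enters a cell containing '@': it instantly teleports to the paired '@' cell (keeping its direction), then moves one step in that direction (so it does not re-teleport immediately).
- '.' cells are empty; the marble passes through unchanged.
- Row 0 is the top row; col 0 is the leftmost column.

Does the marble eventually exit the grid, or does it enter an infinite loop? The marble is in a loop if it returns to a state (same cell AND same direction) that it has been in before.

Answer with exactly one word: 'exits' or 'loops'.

Answer: loops

Derivation:
Step 1: enter (9,8), '.' pass, move left to (9,7)
Step 2: enter (9,7), '.' pass, move left to (9,6)
Step 3: enter (9,6), '.' pass, move left to (9,5)
Step 4: enter (9,5), '.' pass, move left to (9,4)
Step 5: enter (9,4), '.' pass, move left to (9,3)
Step 6: enter (9,3), '.' pass, move left to (9,2)
Step 7: enter (9,2), '^' forces left->up, move up to (8,2)
Step 8: enter (8,2), '.' pass, move up to (7,2)
Step 9: enter (7,2), '.' pass, move up to (6,2)
Step 10: enter (6,2), '.' pass, move up to (5,2)
Step 11: enter (5,2), '.' pass, move up to (4,2)
Step 12: enter (4,2), '.' pass, move up to (3,2)
Step 13: enter (3,2), '\' deflects up->left, move left to (3,1)
Step 14: enter (3,1), '>' forces left->right, move right to (3,2)
Step 15: enter (3,2), '\' deflects right->down, move down to (4,2)
Step 16: enter (4,2), '.' pass, move down to (5,2)
Step 17: enter (5,2), '.' pass, move down to (6,2)
Step 18: enter (6,2), '.' pass, move down to (7,2)
Step 19: enter (7,2), '.' pass, move down to (8,2)
Step 20: enter (8,2), '.' pass, move down to (9,2)
Step 21: enter (9,2), '^' forces down->up, move up to (8,2)
Step 22: at (8,2) dir=up — LOOP DETECTED (seen before)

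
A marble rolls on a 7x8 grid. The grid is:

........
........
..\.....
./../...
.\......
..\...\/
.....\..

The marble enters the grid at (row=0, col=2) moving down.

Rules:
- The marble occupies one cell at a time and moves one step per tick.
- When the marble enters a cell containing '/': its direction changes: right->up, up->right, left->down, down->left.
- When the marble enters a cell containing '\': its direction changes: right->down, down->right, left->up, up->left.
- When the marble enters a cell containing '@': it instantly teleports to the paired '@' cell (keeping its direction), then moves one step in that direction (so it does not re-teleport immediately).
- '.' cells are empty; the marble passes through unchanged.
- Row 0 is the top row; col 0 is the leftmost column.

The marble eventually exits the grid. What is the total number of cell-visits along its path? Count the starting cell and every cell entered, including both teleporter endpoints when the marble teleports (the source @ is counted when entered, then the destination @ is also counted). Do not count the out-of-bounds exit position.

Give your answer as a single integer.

Step 1: enter (0,2), '.' pass, move down to (1,2)
Step 2: enter (1,2), '.' pass, move down to (2,2)
Step 3: enter (2,2), '\' deflects down->right, move right to (2,3)
Step 4: enter (2,3), '.' pass, move right to (2,4)
Step 5: enter (2,4), '.' pass, move right to (2,5)
Step 6: enter (2,5), '.' pass, move right to (2,6)
Step 7: enter (2,6), '.' pass, move right to (2,7)
Step 8: enter (2,7), '.' pass, move right to (2,8)
Step 9: at (2,8) — EXIT via right edge, pos 2
Path length (cell visits): 8

Answer: 8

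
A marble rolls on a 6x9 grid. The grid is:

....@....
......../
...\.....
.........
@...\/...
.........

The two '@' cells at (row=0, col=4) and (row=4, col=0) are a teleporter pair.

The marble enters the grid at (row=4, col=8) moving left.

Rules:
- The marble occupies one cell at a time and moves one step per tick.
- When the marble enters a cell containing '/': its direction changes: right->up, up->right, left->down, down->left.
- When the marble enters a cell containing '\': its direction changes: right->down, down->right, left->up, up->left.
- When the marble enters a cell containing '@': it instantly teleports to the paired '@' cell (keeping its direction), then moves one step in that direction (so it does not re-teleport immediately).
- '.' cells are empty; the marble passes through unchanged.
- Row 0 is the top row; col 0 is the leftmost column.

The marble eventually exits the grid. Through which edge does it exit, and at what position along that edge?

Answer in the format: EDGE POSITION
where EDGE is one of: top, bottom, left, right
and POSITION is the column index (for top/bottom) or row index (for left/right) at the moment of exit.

Step 1: enter (4,8), '.' pass, move left to (4,7)
Step 2: enter (4,7), '.' pass, move left to (4,6)
Step 3: enter (4,6), '.' pass, move left to (4,5)
Step 4: enter (4,5), '/' deflects left->down, move down to (5,5)
Step 5: enter (5,5), '.' pass, move down to (6,5)
Step 6: at (6,5) — EXIT via bottom edge, pos 5

Answer: bottom 5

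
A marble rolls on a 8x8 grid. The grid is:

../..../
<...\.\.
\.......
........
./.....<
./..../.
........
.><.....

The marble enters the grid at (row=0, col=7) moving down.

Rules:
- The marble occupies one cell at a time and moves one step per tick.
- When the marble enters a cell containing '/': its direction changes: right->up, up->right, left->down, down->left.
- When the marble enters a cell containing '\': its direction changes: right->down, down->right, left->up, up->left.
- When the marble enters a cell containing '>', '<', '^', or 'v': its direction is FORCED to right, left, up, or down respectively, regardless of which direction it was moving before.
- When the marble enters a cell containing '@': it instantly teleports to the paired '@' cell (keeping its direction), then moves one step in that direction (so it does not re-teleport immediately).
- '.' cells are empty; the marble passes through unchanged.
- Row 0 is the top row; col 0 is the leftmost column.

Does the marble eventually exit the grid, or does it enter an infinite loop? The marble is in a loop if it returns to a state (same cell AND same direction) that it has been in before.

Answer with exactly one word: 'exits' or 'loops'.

Answer: loops

Derivation:
Step 1: enter (0,7), '/' deflects down->left, move left to (0,6)
Step 2: enter (0,6), '.' pass, move left to (0,5)
Step 3: enter (0,5), '.' pass, move left to (0,4)
Step 4: enter (0,4), '.' pass, move left to (0,3)
Step 5: enter (0,3), '.' pass, move left to (0,2)
Step 6: enter (0,2), '/' deflects left->down, move down to (1,2)
Step 7: enter (1,2), '.' pass, move down to (2,2)
Step 8: enter (2,2), '.' pass, move down to (3,2)
Step 9: enter (3,2), '.' pass, move down to (4,2)
Step 10: enter (4,2), '.' pass, move down to (5,2)
Step 11: enter (5,2), '.' pass, move down to (6,2)
Step 12: enter (6,2), '.' pass, move down to (7,2)
Step 13: enter (7,2), '<' forces down->left, move left to (7,1)
Step 14: enter (7,1), '>' forces left->right, move right to (7,2)
Step 15: enter (7,2), '<' forces right->left, move left to (7,1)
Step 16: at (7,1) dir=left — LOOP DETECTED (seen before)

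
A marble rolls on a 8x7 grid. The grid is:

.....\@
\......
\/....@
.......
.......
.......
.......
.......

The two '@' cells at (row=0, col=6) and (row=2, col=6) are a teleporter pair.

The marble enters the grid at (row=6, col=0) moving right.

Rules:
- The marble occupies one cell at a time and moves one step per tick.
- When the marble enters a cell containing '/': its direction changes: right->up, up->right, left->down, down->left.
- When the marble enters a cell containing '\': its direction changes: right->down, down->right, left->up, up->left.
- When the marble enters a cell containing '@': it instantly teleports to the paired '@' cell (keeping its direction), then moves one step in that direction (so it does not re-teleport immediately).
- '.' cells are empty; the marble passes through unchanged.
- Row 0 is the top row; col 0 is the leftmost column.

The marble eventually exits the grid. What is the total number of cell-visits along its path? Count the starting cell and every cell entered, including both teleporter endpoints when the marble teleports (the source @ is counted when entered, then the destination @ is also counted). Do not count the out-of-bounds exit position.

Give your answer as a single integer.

Step 1: enter (6,0), '.' pass, move right to (6,1)
Step 2: enter (6,1), '.' pass, move right to (6,2)
Step 3: enter (6,2), '.' pass, move right to (6,3)
Step 4: enter (6,3), '.' pass, move right to (6,4)
Step 5: enter (6,4), '.' pass, move right to (6,5)
Step 6: enter (6,5), '.' pass, move right to (6,6)
Step 7: enter (6,6), '.' pass, move right to (6,7)
Step 8: at (6,7) — EXIT via right edge, pos 6
Path length (cell visits): 7

Answer: 7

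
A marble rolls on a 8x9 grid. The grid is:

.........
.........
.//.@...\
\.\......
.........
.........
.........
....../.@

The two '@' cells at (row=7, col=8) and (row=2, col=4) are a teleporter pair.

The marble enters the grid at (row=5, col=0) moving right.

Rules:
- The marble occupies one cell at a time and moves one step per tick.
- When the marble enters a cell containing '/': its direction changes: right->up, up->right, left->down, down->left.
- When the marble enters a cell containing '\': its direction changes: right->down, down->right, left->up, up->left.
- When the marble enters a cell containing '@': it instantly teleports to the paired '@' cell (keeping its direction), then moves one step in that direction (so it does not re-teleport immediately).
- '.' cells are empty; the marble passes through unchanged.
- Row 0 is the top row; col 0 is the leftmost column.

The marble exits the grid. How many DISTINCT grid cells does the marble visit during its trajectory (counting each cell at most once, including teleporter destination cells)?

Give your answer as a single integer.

Step 1: enter (5,0), '.' pass, move right to (5,1)
Step 2: enter (5,1), '.' pass, move right to (5,2)
Step 3: enter (5,2), '.' pass, move right to (5,3)
Step 4: enter (5,3), '.' pass, move right to (5,4)
Step 5: enter (5,4), '.' pass, move right to (5,5)
Step 6: enter (5,5), '.' pass, move right to (5,6)
Step 7: enter (5,6), '.' pass, move right to (5,7)
Step 8: enter (5,7), '.' pass, move right to (5,8)
Step 9: enter (5,8), '.' pass, move right to (5,9)
Step 10: at (5,9) — EXIT via right edge, pos 5
Distinct cells visited: 9 (path length 9)

Answer: 9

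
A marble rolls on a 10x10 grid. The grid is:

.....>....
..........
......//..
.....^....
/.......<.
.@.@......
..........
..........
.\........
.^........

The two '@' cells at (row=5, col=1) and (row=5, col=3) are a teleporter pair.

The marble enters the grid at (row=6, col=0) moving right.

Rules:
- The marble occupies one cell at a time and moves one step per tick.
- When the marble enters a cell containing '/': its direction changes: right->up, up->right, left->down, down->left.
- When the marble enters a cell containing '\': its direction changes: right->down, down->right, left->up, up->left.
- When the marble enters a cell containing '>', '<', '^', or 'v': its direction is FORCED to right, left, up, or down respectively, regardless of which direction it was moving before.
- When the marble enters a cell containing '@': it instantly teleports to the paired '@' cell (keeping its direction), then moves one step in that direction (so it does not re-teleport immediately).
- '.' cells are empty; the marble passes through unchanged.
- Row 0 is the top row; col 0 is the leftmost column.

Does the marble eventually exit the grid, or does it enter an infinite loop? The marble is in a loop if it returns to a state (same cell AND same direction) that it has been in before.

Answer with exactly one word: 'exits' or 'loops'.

Step 1: enter (6,0), '.' pass, move right to (6,1)
Step 2: enter (6,1), '.' pass, move right to (6,2)
Step 3: enter (6,2), '.' pass, move right to (6,3)
Step 4: enter (6,3), '.' pass, move right to (6,4)
Step 5: enter (6,4), '.' pass, move right to (6,5)
Step 6: enter (6,5), '.' pass, move right to (6,6)
Step 7: enter (6,6), '.' pass, move right to (6,7)
Step 8: enter (6,7), '.' pass, move right to (6,8)
Step 9: enter (6,8), '.' pass, move right to (6,9)
Step 10: enter (6,9), '.' pass, move right to (6,10)
Step 11: at (6,10) — EXIT via right edge, pos 6

Answer: exits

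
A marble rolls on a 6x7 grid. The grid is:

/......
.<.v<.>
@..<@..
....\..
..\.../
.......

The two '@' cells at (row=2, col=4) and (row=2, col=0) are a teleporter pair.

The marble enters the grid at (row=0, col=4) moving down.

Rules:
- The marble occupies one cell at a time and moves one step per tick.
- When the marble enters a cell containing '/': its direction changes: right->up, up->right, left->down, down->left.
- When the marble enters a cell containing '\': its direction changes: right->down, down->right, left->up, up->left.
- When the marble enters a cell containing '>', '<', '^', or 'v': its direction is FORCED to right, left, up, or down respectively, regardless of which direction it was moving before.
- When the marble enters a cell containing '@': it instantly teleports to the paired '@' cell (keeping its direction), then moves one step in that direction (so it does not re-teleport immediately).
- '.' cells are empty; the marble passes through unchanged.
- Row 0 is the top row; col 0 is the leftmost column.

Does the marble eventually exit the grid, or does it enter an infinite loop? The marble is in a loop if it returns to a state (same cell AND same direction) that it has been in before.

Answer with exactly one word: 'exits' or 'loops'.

Step 1: enter (0,4), '.' pass, move down to (1,4)
Step 2: enter (1,4), '<' forces down->left, move left to (1,3)
Step 3: enter (1,3), 'v' forces left->down, move down to (2,3)
Step 4: enter (2,3), '<' forces down->left, move left to (2,2)
Step 5: enter (2,2), '.' pass, move left to (2,1)
Step 6: enter (2,1), '.' pass, move left to (2,0)
Step 7: enter (2,0), '@' teleport (2,0)->(2,4), also enter (2,4), move left to (2,3)
Step 8: enter (2,3), '<' forces left->left, move left to (2,2)
Step 9: at (2,2) dir=left — LOOP DETECTED (seen before)

Answer: loops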